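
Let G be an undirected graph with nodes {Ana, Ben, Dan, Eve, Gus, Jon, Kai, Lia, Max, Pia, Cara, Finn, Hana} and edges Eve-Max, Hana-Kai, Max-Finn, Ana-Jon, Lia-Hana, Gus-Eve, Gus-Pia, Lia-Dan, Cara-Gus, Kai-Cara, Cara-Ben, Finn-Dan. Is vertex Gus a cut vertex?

Deleting Gus raises the number of components from 2 to 3, so Gus is a cut vertex.

Yes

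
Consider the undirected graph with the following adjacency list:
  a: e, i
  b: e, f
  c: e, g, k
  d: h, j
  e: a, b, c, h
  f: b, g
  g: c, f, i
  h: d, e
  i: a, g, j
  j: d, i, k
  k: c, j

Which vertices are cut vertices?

none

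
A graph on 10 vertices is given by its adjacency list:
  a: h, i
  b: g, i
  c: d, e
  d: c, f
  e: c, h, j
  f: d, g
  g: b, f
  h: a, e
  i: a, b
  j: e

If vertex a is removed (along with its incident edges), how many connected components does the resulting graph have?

1

With a gone, the remaining components are: {b, c, d, e, f, g, h, i, j}.
That is 1 component.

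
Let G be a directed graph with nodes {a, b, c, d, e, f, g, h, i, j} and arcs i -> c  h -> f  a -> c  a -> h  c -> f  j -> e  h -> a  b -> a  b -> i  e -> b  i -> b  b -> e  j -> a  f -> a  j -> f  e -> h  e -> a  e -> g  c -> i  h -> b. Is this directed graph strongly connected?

No

There is no directed path from e to d, so the graph is not strongly connected.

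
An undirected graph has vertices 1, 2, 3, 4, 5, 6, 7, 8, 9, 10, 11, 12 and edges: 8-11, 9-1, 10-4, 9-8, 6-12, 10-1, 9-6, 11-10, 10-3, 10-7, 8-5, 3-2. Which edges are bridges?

The edges on the cycle 9-8-11-10-1-9 are not bridges since each lies on that cycle.
But removing 6-12 disconnects 6 from 12; removing 10-3 disconnects 10 from 3; removing 10-4 disconnects 10 from 4; removing 7-10 disconnects 7 from 10 — these are bridges.
In total 7 edges are bridges.

10-3, 10-4, 10-7, 12-6, 2-3, 5-8, 6-9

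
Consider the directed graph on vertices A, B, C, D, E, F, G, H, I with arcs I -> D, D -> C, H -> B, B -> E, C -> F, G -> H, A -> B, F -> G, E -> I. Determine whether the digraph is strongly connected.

There is no directed path from C to A, so the graph is not strongly connected.

No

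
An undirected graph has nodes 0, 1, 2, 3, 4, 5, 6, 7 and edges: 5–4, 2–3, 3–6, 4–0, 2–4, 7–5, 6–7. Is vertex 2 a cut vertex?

Deleting 2 leaves 2 components (was 2), so 2 is not a cut vertex.

No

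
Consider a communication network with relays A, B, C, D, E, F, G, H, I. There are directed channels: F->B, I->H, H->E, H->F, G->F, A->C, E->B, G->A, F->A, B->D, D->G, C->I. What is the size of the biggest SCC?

9

{A, B, C, D, E, F, G, H, I} are all mutually reachable — one SCC of size 9.
The largest has 9 vertices.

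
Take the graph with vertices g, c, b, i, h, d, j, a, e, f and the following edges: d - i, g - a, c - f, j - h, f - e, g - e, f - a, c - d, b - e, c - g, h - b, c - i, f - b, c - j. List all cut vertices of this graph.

Removing c increases the component count from 1 to 2, so c is a cut vertex.
By contrast removing b leaves 1 component; it is not a cut vertex. No other vertex is a cut vertex either.

c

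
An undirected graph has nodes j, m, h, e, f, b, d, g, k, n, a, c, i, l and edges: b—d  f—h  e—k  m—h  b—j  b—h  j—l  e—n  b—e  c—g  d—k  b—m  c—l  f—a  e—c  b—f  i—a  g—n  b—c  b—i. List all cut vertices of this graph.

Removing b increases the component count from 1 to 2, so b is a cut vertex.
By contrast removing e leaves 1 component; it is not a cut vertex. No other vertex is a cut vertex either.

b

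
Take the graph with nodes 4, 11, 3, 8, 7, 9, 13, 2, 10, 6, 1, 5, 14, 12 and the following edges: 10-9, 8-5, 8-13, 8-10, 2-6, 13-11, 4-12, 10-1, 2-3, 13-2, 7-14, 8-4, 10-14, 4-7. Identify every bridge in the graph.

1-10, 10-9, 11-13, 12-4, 13-2, 13-8, 2-3, 2-6, 5-8

The edges on the cycle 8-4-7-14-10-8 are not bridges since each lies on that cycle.
But removing 2-6 disconnects 2 from 6; removing 13-11 disconnects 13 from 11; removing 4-12 disconnects 4 from 12; removing 13-8 disconnects 13 from 8 — these are bridges.
In total 9 edges are bridges.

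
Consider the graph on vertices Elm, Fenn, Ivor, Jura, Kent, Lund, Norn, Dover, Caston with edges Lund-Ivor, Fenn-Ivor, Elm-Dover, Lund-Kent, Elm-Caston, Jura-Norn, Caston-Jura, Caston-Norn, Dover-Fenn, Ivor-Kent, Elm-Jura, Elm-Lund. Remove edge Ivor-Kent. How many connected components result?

1

Ivor and Kent are still connected via Ivor-Lund-Kent, so the component count stays at 1.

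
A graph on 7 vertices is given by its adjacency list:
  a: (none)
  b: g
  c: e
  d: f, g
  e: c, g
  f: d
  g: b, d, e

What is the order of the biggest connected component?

a is isolated — a component by itself.
Starting from b we can reach b, c, d, e, f, g. That is one component of size 6.
The largest has 6 vertices.

6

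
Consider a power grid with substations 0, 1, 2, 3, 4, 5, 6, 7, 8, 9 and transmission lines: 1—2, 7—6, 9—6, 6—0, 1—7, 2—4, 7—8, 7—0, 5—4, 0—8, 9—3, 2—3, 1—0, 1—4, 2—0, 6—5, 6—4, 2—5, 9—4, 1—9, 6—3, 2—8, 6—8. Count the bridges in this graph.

The edges on the cycle 1-9-3-2-1 are not bridges since each lies on that cycle.
Every edge lies on some cycle, so there are no bridges.

0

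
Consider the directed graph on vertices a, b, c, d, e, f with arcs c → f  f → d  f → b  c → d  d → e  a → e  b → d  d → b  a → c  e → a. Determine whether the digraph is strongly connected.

Yes

From b we can reach every vertex (a, b, c, d, e, f), and every vertex can reach b (a, b, c, d, e, f). So the whole graph is one strongly connected component.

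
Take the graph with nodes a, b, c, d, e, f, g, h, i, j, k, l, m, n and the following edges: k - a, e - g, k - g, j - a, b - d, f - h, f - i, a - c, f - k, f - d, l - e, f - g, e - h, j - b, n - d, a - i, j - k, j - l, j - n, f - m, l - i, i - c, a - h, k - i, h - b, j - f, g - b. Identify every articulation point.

Removing f increases the component count from 1 to 2, so f is a cut vertex.
By contrast removing c leaves 1 component; it is not a cut vertex. No other vertex is a cut vertex either.

f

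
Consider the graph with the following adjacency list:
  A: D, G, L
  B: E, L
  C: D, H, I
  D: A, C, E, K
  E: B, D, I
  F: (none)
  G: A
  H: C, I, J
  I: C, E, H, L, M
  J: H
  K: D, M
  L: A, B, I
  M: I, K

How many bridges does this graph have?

2

The edges on the cycle E-I-H-C-D-E are not bridges since each lies on that cycle.
But removing A-G disconnects A from G; removing H-J disconnects H from J — these are bridges.
That makes 2 bridges.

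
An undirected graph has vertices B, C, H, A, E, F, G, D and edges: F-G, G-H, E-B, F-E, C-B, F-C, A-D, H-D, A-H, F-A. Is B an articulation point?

Deleting B leaves 1 component (was 1) (its neighbors C, E remain connected to each other), so B is not a cut vertex.

No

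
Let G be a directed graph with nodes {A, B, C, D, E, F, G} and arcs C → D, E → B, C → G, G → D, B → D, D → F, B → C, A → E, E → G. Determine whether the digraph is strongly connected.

No

There is no directed path from C to B, so the graph is not strongly connected.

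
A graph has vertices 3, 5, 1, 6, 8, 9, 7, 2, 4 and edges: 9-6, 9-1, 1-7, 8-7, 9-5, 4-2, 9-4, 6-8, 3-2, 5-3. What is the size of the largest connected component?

9

Starting from 1 we can reach 1, 2, 3, 4, 5, 6, 7, 8, 9. That is one component of size 9.
The largest has 9 vertices.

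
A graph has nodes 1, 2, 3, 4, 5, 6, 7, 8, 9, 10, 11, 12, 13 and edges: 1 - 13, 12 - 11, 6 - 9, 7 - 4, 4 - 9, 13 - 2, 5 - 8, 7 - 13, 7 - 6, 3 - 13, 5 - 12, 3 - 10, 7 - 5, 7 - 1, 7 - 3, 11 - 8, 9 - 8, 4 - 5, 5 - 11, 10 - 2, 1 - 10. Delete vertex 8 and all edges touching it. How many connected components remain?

With 8 gone, the remaining components are: {1, 2, 3, 4, 5, 6, 7, 9, 10, 11, 12, 13}.
That is 1 component.

1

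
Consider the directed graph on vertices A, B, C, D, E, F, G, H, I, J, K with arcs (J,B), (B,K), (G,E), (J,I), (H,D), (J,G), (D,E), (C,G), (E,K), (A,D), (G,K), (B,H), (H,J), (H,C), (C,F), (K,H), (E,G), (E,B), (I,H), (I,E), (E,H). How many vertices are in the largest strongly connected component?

9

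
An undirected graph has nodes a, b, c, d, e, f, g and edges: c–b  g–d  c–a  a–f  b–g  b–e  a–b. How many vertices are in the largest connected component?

7

Starting from a we can reach a, b, c, d, e, f, g. That is one component of size 7.
The largest has 7 vertices.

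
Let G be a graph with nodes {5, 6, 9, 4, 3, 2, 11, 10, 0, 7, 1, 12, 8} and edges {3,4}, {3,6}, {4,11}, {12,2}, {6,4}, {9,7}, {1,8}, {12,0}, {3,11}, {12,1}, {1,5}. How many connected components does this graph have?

10 is isolated — a component by itself.
Starting from 7 we can reach 7, 9. That is one component of size 2.
Starting from 3 we can reach 3, 4, 6, 11. That is one component of size 4.
Starting from 0 we can reach 0, 1, 2, 5, 8, 12. That is one component of size 6.
Total: 4 components.

4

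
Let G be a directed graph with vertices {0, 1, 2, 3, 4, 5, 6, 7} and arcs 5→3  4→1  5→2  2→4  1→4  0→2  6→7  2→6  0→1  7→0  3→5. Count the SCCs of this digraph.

3

{0, 2, 6, 7} are all mutually reachable — one SCC of size 4.
{1, 4} are all mutually reachable — one SCC of size 2.
{3, 5} are all mutually reachable — one SCC of size 2.
That gives 3 strongly connected components.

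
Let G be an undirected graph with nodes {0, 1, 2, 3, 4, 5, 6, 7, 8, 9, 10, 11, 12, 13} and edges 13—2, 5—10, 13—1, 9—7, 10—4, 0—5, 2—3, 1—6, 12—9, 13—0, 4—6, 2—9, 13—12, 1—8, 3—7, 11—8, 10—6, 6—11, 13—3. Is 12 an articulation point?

No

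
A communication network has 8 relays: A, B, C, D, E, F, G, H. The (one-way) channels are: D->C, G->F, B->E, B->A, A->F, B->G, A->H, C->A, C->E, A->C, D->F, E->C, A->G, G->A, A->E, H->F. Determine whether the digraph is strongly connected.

No

There is no directed path from G to B, so the graph is not strongly connected.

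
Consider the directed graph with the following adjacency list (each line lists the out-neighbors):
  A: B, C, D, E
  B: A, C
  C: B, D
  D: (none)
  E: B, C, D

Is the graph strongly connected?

No

There is no directed path from D to B, so the graph is not strongly connected.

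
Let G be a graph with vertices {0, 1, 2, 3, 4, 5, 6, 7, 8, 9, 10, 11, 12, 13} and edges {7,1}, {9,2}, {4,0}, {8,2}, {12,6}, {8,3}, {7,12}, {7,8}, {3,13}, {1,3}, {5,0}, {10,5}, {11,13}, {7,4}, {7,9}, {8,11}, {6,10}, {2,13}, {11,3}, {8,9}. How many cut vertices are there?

Removing 7 increases the component count from 1 to 2, so 7 is a cut vertex.
By contrast removing 4 leaves 1 component; it is not a cut vertex. No other vertex is a cut vertex either.

1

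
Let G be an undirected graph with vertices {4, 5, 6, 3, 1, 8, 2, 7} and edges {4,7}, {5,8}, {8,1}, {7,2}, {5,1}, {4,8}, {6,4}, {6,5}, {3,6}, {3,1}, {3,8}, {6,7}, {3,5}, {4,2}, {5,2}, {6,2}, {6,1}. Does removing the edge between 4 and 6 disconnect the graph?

No

After removing 4—6, the path 4-7-6 still connects them, so the edge is not a bridge.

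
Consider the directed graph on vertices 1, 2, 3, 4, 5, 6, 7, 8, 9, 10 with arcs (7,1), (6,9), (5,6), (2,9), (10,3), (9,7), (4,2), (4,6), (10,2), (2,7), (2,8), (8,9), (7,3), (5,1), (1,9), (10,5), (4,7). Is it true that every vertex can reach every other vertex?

There is no directed path from 3 to 8, so the graph is not strongly connected.

No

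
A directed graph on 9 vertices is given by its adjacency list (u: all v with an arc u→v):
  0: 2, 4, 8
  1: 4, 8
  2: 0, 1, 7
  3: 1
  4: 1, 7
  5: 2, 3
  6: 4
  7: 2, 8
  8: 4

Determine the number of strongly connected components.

{0, 1, 2, 4, 7, 8} are all mutually reachable — one SCC of size 6.
{5} is an SCC by itself.
{6} is an SCC by itself.
{3} is an SCC by itself.
That gives 4 strongly connected components.

4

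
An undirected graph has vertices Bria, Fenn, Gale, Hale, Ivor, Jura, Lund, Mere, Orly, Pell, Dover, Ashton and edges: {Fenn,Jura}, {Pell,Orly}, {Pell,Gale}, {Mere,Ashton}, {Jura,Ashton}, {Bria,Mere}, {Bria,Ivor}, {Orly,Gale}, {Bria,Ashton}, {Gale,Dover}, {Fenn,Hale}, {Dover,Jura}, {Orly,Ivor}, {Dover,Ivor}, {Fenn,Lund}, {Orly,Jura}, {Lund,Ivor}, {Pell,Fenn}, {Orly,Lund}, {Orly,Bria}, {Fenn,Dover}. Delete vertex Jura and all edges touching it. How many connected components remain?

1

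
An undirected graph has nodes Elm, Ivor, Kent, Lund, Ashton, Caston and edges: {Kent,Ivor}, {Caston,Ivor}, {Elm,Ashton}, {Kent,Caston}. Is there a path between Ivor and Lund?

The component containing Ivor is {Ivor, Kent, Caston}, and Lund is not in it.

No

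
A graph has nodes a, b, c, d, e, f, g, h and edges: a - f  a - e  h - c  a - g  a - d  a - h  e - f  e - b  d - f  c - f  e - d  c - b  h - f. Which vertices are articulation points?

a

Removing a increases the component count from 1 to 2, so a is a cut vertex.
By contrast removing c leaves 1 component; it is not a cut vertex. No other vertex is a cut vertex either.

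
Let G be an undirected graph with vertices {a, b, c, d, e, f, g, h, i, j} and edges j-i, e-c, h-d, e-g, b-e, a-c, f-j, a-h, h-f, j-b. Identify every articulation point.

Removing e increases the component count from 1 to 2, so e is a cut vertex.
Removing h increases the component count from 1 to 2, so h is a cut vertex.
Removing j increases the component count from 1 to 2, so j is a cut vertex.
By contrast removing b leaves 1 component; it is not a cut vertex. No other vertex is a cut vertex either.

e, h, j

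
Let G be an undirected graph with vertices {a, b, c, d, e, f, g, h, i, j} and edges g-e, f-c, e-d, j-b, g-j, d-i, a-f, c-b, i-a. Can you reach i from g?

Yes

From g we can reach a, b, c, d, e, f, g, i, j, which includes i.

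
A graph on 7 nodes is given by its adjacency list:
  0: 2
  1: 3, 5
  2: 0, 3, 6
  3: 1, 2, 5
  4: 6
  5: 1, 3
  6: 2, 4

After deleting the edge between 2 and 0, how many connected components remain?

2

Before removal there is 1 component.
2-0 is a bridge — removing it separates 2's side from 0's side.
After removal: 2 components.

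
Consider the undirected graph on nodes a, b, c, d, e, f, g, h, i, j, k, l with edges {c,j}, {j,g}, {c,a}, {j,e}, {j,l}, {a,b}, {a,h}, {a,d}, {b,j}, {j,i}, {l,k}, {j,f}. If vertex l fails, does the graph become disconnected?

Deleting l raises the number of components from 1 to 2, so l is a cut vertex.

Yes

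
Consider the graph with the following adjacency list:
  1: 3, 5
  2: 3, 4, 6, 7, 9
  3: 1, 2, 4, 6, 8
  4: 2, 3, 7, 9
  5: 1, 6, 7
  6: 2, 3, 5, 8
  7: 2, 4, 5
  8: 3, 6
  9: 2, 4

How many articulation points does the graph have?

Removing 1, for instance, still leaves 1 component. No single vertex removal increases the component count — the graph has no articulation points.

0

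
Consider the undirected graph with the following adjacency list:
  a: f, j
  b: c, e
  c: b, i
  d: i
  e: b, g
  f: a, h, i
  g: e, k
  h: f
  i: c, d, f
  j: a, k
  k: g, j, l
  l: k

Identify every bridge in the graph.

d-i, f-h, k-l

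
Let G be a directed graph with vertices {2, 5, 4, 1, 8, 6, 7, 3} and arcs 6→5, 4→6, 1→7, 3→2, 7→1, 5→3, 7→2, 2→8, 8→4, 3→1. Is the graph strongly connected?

From 6 we can reach every vertex (1, 2, 3, 4, 5, 6, 7, 8), and every vertex can reach 6 (1, 2, 3, 4, 5, 6, 7, 8). So the whole graph is one strongly connected component.

Yes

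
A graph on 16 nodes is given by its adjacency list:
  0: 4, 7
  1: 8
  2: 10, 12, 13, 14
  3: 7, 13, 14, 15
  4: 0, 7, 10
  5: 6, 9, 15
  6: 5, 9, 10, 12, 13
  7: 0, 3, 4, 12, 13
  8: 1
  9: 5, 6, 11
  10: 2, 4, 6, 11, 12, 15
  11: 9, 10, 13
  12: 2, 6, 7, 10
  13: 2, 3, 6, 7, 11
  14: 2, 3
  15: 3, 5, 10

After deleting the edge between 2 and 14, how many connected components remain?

2 and 14 are still connected via 2-13-3-14, so the component count stays at 2.

2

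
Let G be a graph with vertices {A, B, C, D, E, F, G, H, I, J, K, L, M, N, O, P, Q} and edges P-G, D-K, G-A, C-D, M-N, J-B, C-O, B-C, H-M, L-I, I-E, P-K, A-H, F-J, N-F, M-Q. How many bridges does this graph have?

The edges on the cycle P-G-A-H-M-N-F-J-B-C-D-K-P are not bridges since each lies on that cycle.
But removing L-I disconnects L from I; removing M-Q disconnects M from Q; removing C-O disconnects C from O; removing E-I disconnects E from I — these are bridges.
That makes 4 bridges.

4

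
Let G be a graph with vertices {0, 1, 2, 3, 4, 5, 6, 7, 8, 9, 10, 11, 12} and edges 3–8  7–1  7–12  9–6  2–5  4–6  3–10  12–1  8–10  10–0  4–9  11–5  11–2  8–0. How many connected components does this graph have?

Starting from 4 we can reach 4, 6, 9. That is one component of size 3.
Starting from 2 we can reach 2, 5, 11. That is one component of size 3.
Starting from 1 we can reach 1, 7, 12. That is one component of size 3.
Starting from 0 we can reach 0, 3, 8, 10. That is one component of size 4.
Total: 4 components.

4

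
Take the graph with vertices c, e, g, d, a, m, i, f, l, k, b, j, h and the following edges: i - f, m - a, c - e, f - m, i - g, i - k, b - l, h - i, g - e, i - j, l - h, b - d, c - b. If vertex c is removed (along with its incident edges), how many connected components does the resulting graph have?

1

With c gone, the remaining components are: {a, b, d, e, f, g, h, i, j, k, l, m}.
That is 1 component.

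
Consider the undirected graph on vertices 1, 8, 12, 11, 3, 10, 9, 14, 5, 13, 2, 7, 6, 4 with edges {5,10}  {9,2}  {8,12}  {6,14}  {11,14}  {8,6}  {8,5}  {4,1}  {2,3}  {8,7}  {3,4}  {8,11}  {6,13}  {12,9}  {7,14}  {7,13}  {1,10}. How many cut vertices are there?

Removing 8 increases the component count from 1 to 2, so 8 is a cut vertex.
By contrast removing 13 leaves 1 component; it is not a cut vertex. No other vertex is a cut vertex either.

1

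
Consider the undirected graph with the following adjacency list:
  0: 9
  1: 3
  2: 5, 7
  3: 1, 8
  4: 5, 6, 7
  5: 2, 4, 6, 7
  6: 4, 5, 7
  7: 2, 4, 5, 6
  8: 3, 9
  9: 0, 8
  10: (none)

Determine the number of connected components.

10 is isolated — a component by itself.
Starting from 0 we can reach 0, 1, 3, 8, 9. That is one component of size 5.
Starting from 2 we can reach 2, 4, 5, 6, 7. That is one component of size 5.
Total: 3 components.

3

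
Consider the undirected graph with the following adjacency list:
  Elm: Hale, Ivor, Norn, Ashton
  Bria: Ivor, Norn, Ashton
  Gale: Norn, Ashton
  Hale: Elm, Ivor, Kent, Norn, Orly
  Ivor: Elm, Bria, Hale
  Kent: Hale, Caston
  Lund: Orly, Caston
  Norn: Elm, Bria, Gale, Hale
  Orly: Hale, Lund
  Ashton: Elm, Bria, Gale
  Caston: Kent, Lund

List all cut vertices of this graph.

Hale

Removing Hale increases the component count from 1 to 2, so Hale is a cut vertex.
By contrast removing Ashton leaves 1 component; it is not a cut vertex. No other vertex is a cut vertex either.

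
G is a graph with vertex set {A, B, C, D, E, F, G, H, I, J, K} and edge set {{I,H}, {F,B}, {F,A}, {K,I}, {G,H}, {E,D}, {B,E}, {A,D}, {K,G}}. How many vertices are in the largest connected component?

J is isolated — a component by itself.
C is isolated — a component by itself.
Starting from G we can reach G, H, I, K. That is one component of size 4.
Starting from A we can reach A, B, D, E, F. That is one component of size 5.
The largest has 5 vertices.

5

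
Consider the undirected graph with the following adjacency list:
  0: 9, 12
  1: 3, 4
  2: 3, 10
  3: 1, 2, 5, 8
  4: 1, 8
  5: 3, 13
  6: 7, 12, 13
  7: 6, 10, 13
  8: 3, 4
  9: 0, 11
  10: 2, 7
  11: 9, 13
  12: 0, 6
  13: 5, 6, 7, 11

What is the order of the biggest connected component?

Starting from 0 we can reach 0, 1, 2, 3, 4, 5, 6, 7, 8, 9, 10, 11, 12, 13. That is one component of size 14.
The largest has 14 vertices.

14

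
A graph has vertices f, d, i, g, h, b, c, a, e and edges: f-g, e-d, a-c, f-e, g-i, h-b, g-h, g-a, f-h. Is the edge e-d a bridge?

Yes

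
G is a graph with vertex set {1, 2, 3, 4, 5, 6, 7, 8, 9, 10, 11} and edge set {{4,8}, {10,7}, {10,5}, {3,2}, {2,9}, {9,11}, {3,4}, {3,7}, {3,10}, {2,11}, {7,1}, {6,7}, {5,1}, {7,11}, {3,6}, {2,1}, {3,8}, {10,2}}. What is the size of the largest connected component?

11

Starting from 1 we can reach 1, 2, 3, 4, 5, 6, 7, 8, 9, 10, 11. That is one component of size 11.
The largest has 11 vertices.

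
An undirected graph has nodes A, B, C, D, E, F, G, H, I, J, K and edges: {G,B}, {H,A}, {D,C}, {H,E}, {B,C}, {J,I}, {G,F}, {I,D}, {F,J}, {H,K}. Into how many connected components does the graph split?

Starting from A we can reach A, E, H, K. That is one component of size 4.
Starting from B we can reach B, C, D, F, G, I, J. That is one component of size 7.
Total: 2 components.

2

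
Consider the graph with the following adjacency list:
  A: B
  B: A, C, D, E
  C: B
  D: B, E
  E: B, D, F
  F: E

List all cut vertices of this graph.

Removing B increases the component count from 1 to 3, so B is a cut vertex.
Removing E increases the component count from 1 to 2, so E is a cut vertex.
By contrast removing D leaves 1 component; it is not a cut vertex. No other vertex is a cut vertex either.

B, E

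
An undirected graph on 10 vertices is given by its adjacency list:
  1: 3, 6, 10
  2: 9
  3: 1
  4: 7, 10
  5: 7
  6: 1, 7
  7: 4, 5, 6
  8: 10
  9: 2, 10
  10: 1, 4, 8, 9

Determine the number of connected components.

1

Starting from 1 we can reach 1, 2, 3, 4, 5, 6, 7, 8, 9, 10. That is one component of size 10.
Total: 1 component.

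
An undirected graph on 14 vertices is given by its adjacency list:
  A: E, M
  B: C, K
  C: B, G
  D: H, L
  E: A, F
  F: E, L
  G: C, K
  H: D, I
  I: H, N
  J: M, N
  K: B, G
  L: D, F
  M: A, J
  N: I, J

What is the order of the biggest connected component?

10

Starting from B we can reach B, C, G, K. That is one component of size 4.
Starting from A we can reach A, D, E, F, H, I, J, L, M, N. That is one component of size 10.
The largest has 10 vertices.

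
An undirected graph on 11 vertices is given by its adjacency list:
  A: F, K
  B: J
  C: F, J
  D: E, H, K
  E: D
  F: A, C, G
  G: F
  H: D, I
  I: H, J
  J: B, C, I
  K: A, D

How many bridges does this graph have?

The edges on the cycle D-H-I-J-C-F-A-K-D are not bridges since each lies on that cycle.
But removing B-J disconnects B from J; removing G-F disconnects G from F; removing D-E disconnects D from E — these are bridges.
That makes 3 bridges.

3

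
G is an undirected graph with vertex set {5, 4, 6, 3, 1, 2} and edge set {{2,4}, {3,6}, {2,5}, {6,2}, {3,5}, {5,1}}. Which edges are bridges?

1-5, 2-4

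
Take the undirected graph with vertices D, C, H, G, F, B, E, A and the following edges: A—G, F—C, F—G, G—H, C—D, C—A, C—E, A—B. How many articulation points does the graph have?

3

Removing A increases the component count from 1 to 2, so A is a cut vertex.
Removing C increases the component count from 1 to 3, so C is a cut vertex.
Removing G increases the component count from 1 to 2, so G is a cut vertex.
By contrast removing H leaves 1 component; it is not a cut vertex. No other vertex is a cut vertex either.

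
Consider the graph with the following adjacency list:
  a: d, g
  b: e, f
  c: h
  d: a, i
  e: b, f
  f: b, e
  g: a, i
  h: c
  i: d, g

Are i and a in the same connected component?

Yes

From i we can reach a, d, g, i, which includes a.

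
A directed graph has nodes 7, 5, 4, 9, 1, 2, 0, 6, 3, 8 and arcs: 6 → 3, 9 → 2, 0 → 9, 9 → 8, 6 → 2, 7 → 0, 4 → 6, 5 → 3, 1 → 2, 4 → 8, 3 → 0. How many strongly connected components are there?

10

{1} is an SCC by itself.
{6} is an SCC by itself.
{9} is an SCC by itself.
{7} is an SCC by itself.
{0} is an SCC by itself.
(and 5 more singleton SCCs)
That gives 10 strongly connected components.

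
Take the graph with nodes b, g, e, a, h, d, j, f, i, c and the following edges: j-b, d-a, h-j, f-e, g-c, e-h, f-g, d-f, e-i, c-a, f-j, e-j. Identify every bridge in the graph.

The edges on the cycle d-f-g-c-a-d are not bridges since each lies on that cycle.
But removing i-e disconnects i from e; removing j-b disconnects j from b — these are bridges.

b-j, e-i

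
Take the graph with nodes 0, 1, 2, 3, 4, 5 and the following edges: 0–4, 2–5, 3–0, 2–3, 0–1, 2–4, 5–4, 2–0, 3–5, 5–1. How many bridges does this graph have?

The edges on the cycle 2-3-0-1-5-2 are not bridges since each lies on that cycle.
Every edge lies on some cycle, so there are no bridges.

0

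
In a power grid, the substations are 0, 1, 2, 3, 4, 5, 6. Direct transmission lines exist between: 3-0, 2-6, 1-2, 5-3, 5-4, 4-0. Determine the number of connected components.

2

Starting from 1 we can reach 1, 2, 6. That is one component of size 3.
Starting from 0 we can reach 0, 3, 4, 5. That is one component of size 4.
Total: 2 components.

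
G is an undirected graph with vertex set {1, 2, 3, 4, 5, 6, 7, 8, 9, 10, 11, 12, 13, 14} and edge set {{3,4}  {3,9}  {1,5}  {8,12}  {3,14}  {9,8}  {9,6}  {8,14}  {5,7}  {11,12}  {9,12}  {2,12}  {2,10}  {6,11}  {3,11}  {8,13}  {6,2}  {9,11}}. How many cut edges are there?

The edges on the cycle 9-6-11-12-9 are not bridges since each lies on that cycle.
But removing 1–5 disconnects 1 from 5; removing 8–13 disconnects 8 from 13; removing 10–2 disconnects 10 from 2; removing 5–7 disconnects 5 from 7 — these are bridges.
In total 5 edges are bridges.

5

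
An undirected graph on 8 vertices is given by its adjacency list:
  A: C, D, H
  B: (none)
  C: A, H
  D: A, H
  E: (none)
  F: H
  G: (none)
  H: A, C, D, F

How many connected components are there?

4

G is isolated — a component by itself.
E is isolated — a component by itself.
B is isolated — a component by itself.
Starting from A we can reach A, C, D, F, H. That is one component of size 5.
Total: 4 components.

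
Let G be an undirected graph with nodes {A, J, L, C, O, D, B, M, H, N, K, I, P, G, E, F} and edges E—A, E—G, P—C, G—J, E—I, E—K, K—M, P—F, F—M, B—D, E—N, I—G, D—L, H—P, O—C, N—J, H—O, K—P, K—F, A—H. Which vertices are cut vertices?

Removing D increases the component count from 2 to 3, so D is a cut vertex.
Removing E increases the component count from 2 to 3, so E is a cut vertex.
By contrast removing B leaves 2 components; it is not a cut vertex. No other vertex is a cut vertex either.

D, E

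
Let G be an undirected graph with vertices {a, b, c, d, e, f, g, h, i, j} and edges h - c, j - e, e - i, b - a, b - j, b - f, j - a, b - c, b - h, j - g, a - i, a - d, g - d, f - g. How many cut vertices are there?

1

Removing b increases the component count from 1 to 2, so b is a cut vertex.
By contrast removing i leaves 1 component; it is not a cut vertex. No other vertex is a cut vertex either.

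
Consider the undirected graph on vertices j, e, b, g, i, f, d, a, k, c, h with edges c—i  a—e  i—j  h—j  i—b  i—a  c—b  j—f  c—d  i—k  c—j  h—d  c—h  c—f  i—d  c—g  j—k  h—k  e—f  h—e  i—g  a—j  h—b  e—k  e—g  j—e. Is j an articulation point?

Deleting j leaves 1 component (was 1) (its neighbors a, c, e, f, h, i, k remain connected to each other), so j is not a cut vertex.

No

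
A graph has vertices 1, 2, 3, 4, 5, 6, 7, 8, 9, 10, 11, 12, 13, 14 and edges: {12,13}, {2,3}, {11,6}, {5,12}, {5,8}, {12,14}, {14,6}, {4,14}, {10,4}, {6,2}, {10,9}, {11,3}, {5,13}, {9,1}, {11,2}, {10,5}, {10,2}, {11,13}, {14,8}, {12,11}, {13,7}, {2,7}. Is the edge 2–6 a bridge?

No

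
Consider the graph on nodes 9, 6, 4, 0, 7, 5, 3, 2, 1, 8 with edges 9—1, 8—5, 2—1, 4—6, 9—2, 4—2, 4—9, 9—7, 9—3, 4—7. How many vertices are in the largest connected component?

7

0 is isolated — a component by itself.
Starting from 5 we can reach 5, 8. That is one component of size 2.
Starting from 1 we can reach 1, 2, 3, 4, 6, 7, 9. That is one component of size 7.
The largest has 7 vertices.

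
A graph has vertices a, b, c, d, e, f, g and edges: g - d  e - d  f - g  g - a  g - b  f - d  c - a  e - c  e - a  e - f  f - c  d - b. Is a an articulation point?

Deleting a leaves 1 component (was 1) (its neighbors c, e, g remain connected to each other), so a is not a cut vertex.

No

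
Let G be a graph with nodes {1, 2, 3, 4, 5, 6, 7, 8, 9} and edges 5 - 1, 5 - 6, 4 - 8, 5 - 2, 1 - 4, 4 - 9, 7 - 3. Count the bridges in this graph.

7

removing 1 - 4 disconnects 1 from 4; removing 5 - 2 disconnects 5 from 2; removing 4 - 8 disconnects 4 from 8; removing 5 - 1 disconnects 5 from 1 — these are bridges.
In total 7 edges are bridges.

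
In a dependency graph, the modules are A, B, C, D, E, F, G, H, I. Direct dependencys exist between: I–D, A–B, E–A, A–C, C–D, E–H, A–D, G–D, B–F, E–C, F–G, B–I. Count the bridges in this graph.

1

The edges on the cycle A-B-F-G-D-A are not bridges since each lies on that cycle.
But removing E–H disconnects E from H — this is a bridge.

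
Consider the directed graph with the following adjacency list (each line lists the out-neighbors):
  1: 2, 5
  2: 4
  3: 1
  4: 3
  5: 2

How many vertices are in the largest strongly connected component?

{1, 2, 3, 4, 5} are all mutually reachable — one SCC of size 5.
The largest has 5 vertices.

5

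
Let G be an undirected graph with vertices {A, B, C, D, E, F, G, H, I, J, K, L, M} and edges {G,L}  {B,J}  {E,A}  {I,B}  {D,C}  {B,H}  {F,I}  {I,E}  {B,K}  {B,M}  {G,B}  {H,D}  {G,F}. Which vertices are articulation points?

B, D, E, G, H, I

Removing B increases the component count from 1 to 5, so B is a cut vertex.
Removing D increases the component count from 1 to 2, so D is a cut vertex.
Removing E increases the component count from 1 to 2, so E is a cut vertex.
Likewise G, H, I are cut vertices.
By contrast removing J leaves 1 component; it is not a cut vertex. No other vertex is a cut vertex either.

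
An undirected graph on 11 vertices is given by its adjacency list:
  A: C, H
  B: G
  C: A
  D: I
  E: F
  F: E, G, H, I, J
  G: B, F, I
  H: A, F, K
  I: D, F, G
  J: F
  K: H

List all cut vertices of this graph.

A, F, G, H, I

Removing A increases the component count from 1 to 2, so A is a cut vertex.
Removing F increases the component count from 1 to 4, so F is a cut vertex.
Removing G increases the component count from 1 to 2, so G is a cut vertex.
Likewise H, I are cut vertices.
By contrast removing E leaves 1 component; it is not a cut vertex. No other vertex is a cut vertex either.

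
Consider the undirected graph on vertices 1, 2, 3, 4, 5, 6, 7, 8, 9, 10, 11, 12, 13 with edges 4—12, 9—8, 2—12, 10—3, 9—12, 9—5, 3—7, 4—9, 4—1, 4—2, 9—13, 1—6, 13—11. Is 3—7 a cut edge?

Yes

Removing 3—7 leaves no path between 3 and 7: the component count goes from 2 to 3. So it is a bridge.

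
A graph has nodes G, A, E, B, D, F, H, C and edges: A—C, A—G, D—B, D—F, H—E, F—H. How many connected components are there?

2

Starting from A we can reach A, C, G. That is one component of size 3.
Starting from B we can reach B, D, E, F, H. That is one component of size 5.
Total: 2 components.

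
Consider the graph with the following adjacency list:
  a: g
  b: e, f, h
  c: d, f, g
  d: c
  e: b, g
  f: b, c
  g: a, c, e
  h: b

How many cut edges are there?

3

The edges on the cycle e-g-c-f-b-e are not bridges since each lies on that cycle.
But removing g-a disconnects g from a; removing c-d disconnects c from d; removing b-h disconnects b from h — these are bridges.
That makes 3 bridges.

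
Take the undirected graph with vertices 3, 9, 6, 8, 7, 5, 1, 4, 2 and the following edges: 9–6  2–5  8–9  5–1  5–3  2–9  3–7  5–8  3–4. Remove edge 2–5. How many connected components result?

1

2 and 5 are still connected via 2-9-8-5, so the component count stays at 1.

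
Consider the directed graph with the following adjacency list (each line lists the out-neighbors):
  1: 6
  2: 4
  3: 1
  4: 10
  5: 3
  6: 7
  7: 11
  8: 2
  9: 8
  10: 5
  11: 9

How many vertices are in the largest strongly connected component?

11

{1, 2, 3, 4, 5, 6, 7, 8, 9, 10, 11} are all mutually reachable — one SCC of size 11.
The largest has 11 vertices.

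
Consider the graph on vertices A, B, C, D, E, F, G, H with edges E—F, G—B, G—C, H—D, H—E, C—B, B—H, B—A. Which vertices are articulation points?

B, E, H

Removing B increases the component count from 1 to 3, so B is a cut vertex.
Removing E increases the component count from 1 to 2, so E is a cut vertex.
Removing H increases the component count from 1 to 3, so H is a cut vertex.
By contrast removing C leaves 1 component; it is not a cut vertex. No other vertex is a cut vertex either.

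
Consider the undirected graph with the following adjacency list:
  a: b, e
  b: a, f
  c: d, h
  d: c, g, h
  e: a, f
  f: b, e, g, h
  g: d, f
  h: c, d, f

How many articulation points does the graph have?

Removing f increases the component count from 1 to 2, so f is a cut vertex.
By contrast removing g leaves 1 component; it is not a cut vertex. No other vertex is a cut vertex either.

1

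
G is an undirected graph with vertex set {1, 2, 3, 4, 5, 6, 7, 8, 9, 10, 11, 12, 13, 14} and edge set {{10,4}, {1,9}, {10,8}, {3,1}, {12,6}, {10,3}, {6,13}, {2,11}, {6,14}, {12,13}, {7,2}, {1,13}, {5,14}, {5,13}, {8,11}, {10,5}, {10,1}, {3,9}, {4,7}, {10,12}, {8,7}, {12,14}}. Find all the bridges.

The edges on the cycle 10-4-7-2-11-8-10 are not bridges since each lies on that cycle.
Every edge lies on some cycle, so there are no bridges.

none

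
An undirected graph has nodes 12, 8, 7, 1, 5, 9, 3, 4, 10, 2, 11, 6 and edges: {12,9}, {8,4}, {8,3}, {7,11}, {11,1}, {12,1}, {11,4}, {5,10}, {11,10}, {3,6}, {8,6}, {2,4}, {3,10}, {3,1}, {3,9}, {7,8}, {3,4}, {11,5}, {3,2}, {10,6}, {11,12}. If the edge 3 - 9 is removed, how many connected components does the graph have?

3 and 9 are still connected via 3-1-12-9, so the component count stays at 1.

1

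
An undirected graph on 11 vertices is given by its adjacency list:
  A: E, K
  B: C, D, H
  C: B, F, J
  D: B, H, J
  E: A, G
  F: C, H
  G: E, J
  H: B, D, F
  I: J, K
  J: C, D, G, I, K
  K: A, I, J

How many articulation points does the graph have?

1

Removing J increases the component count from 1 to 2, so J is a cut vertex.
By contrast removing C leaves 1 component; it is not a cut vertex. No other vertex is a cut vertex either.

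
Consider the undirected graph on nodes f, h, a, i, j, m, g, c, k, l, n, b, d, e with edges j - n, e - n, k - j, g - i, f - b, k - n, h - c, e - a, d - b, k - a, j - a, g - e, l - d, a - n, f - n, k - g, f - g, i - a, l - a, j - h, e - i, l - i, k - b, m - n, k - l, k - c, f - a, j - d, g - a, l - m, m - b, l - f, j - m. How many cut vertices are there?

Removing d, for instance, still leaves 1 component. No single vertex removal increases the component count — the graph has no articulation points.

0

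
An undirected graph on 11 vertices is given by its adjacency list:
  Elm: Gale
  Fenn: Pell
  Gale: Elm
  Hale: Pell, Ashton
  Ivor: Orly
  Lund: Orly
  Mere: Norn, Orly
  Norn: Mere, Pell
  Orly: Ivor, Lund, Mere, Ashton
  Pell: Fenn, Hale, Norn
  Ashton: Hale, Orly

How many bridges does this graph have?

The edges on the cycle Mere-Orly-Ashton-Hale-Pell-Norn-Mere are not bridges since each lies on that cycle.
But removing Orly-Lund disconnects Orly from Lund; removing Ivor-Orly disconnects Ivor from Orly; removing Gale-Elm disconnects Gale from Elm; removing Pell-Fenn disconnects Pell from Fenn — these are bridges.
That makes 4 bridges.

4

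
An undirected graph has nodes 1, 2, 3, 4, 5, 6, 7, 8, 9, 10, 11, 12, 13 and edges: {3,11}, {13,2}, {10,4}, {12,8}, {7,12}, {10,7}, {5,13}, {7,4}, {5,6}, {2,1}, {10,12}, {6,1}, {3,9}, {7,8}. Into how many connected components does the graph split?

3

Starting from 3 we can reach 3, 9, 11. That is one component of size 3.
Starting from 4 we can reach 4, 7, 8, 10, 12. That is one component of size 5.
Starting from 1 we can reach 1, 2, 5, 6, 13. That is one component of size 5.
Total: 3 components.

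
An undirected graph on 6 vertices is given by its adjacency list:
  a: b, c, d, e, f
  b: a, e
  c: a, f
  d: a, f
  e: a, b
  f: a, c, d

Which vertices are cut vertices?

a

Removing a increases the component count from 1 to 2, so a is a cut vertex.
By contrast removing f leaves 1 component; it is not a cut vertex. No other vertex is a cut vertex either.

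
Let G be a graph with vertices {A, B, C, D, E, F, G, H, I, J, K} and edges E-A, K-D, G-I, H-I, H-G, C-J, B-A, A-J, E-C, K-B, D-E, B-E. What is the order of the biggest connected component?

F is isolated — a component by itself.
Starting from G we can reach G, H, I. That is one component of size 3.
Starting from A we can reach A, B, C, D, E, J, K. That is one component of size 7.
The largest has 7 vertices.

7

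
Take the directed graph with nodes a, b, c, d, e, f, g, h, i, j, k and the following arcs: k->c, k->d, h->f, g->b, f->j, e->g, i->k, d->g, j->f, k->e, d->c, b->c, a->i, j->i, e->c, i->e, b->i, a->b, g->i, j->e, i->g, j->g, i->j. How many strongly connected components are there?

{b, d, e, f, g, i, j, k} are all mutually reachable — one SCC of size 8.
{c} is an SCC by itself.
{h} is an SCC by itself.
{a} is an SCC by itself.
That gives 4 strongly connected components.

4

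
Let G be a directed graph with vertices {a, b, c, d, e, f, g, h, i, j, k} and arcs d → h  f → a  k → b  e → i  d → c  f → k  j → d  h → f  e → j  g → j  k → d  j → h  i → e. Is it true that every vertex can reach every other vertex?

No

There is no directed path from g to i, so the graph is not strongly connected.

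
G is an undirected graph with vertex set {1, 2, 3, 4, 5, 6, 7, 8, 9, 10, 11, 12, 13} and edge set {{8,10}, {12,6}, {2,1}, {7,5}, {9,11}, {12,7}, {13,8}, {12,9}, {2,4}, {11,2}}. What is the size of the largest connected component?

3 is isolated — a component by itself.
Starting from 8 we can reach 8, 10, 13. That is one component of size 3.
Starting from 1 we can reach 1, 2, 4, 5, 6, 7, 9, 11, 12. That is one component of size 9.
The largest has 9 vertices.

9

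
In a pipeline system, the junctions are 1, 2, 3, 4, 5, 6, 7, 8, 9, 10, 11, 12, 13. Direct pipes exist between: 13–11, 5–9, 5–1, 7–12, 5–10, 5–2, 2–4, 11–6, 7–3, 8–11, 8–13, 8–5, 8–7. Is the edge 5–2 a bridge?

Removing 5–2 leaves no path between 5 and 2: the component count goes from 1 to 2. So it is a bridge.

Yes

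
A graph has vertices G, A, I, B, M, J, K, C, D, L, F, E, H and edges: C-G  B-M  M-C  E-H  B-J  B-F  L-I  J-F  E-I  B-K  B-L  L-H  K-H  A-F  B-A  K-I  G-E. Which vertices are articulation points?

Removing B increases the component count from 2 to 3, so B is a cut vertex.
By contrast removing H leaves 2 components; it is not a cut vertex. No other vertex is a cut vertex either.

B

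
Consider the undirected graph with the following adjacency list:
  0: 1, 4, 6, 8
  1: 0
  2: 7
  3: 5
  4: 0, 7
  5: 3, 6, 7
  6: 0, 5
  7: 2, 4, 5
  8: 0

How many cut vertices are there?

Removing 0 increases the component count from 1 to 3, so 0 is a cut vertex.
Removing 5 increases the component count from 1 to 2, so 5 is a cut vertex.
Removing 7 increases the component count from 1 to 2, so 7 is a cut vertex.
By contrast removing 3 leaves 1 component; it is not a cut vertex. No other vertex is a cut vertex either.

3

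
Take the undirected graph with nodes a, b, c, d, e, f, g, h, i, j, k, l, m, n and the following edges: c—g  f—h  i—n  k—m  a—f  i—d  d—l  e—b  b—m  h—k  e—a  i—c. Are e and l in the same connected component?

No

The component containing e is {a, b, e, f, h, k, m}, and l is not in it.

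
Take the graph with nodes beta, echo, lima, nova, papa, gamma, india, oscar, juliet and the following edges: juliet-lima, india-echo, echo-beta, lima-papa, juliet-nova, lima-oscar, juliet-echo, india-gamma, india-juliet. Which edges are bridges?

beta-echo, gamma-india, juliet-lima, juliet-nova, lima-oscar, lima-papa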